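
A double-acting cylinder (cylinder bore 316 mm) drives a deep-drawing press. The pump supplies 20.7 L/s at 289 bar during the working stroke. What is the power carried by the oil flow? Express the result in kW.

Hydraulic power = P × Q

W ≈ 598 kW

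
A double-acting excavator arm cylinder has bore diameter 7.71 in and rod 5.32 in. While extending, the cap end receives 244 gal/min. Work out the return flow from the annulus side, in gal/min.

Cap-side area A_cap = π/4 × (7.71 in)² = 46.69 in^2
Rod-side annular area A_ann = π/4 × (7.71² − 5.32²) = 24.46 in^2
Piston speed v = Q_in/A_cap; rod-end outflow Q_out = v × A_ann = Q_in × A_ann/A_cap.

Q_out ≈ 128 gal/min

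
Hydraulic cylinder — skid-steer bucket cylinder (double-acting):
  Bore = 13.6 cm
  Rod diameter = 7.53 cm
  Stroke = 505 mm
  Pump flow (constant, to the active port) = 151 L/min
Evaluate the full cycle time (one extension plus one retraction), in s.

Cap-side area A_cap = π/4 × (13.6 cm)² = 145.3 cm^2
Rod-side annular area A_ann = π/4 × (13.6² − 7.53²) = 100.7 cm^2
t_ext = A_cap·L/Q = 2.915 s
t_ret = A_ann·L/Q = 2.021 s
t_cycle = t_ext + t_ret

t ≈ 4.94 s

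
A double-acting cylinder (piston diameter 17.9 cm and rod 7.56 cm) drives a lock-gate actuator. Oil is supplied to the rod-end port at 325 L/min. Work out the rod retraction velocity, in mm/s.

Rod-side annular area A_ann = π/4 × (17.9² − 7.56²) = 206.8 cm^2
Flow into the rod-end port fills the annular volume.
v = Q / A

v ≈ 262 mm/s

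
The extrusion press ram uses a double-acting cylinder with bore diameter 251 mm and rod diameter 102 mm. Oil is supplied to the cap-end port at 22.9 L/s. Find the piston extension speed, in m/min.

v ≈ 27.8 m/min

Cap-side area A_cap = π/4 × (251 mm)² = 49480 mm^2
v = Q / A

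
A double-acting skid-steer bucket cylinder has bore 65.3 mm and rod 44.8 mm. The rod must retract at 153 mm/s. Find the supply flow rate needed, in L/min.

Rod-side annular area A_ann = π/4 × (65.3² − 44.8²) = 1773 mm^2
Q = A × v

Q ≈ 16.3 L/min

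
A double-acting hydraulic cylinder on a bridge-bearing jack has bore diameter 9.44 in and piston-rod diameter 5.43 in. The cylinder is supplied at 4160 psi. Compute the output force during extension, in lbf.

Cap-side area A_cap = π/4 × (9.44 in)² = 69.99 in^2
F = P × A_cap = 4160 psi × A_cap

F ≈ 2.91e5 lbf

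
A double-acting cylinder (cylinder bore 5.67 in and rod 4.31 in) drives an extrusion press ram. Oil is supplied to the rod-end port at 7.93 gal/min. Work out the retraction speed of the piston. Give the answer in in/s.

v ≈ 2.86 in/s

Rod-side annular area A_ann = π/4 × (5.67² − 4.31²) = 10.66 in^2
Flow into the rod-end port fills the annular volume.
v = Q / A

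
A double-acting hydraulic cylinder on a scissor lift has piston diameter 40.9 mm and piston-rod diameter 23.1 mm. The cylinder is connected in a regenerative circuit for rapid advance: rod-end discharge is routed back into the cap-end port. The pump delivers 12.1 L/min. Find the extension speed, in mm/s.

In regeneration the rod-end outflow joins the pump flow into the cap end, so the net volume the pump must supply per unit advance equals the rod cross-section area.
Rod cross-section A_rod = π/4 × (23.1 mm)² = 419.1 mm^2
v = Q_pump / A_rod

v ≈ 481 mm/s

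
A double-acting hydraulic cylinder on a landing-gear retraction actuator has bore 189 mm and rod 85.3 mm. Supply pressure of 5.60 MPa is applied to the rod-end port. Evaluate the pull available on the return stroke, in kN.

Rod-side annular area A_ann = π/4 × (189² − 85.3²) = 22340 mm^2
On retraction the pressure acts on the annular area (bore minus rod).
F = P × A_ann

F ≈ 125 kN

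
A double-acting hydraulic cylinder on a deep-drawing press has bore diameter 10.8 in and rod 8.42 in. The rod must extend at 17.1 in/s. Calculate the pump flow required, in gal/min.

Q ≈ 407 gal/min

Cap-side area A_cap = π/4 × (10.8 in)² = 91.61 in^2
Q = A × v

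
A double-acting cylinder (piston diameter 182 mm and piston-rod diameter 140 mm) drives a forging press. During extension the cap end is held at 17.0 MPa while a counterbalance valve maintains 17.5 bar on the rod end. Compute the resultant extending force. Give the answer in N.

Cap-side area A_cap = π/4 × (182 mm)² = 26020 mm^2
Rod-side annular area A_ann = π/4 × (182² − 140²) = 10620 mm^2
Net thrust = P_cap·A_cap − P_rod·A_ann = 4.423e5 N − 18590 N

F ≈ 4.24e5 N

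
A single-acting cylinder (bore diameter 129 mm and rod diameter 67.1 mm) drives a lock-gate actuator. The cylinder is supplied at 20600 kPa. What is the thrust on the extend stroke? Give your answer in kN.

Cap-side area A_cap = π/4 × (129 mm)² = 13070 mm^2
F = P × A_cap = 20600 kPa × A_cap

F ≈ 269 kN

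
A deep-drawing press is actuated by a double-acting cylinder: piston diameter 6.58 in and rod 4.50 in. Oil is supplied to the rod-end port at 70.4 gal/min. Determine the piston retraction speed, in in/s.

Rod-side annular area A_ann = π/4 × (6.58² − 4.50²) = 18.10 in^2
Flow into the rod-end port fills the annular volume.
v = Q / A

v ≈ 15.0 in/s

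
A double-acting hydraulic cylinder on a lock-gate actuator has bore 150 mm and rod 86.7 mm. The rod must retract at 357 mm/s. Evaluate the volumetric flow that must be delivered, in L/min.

Q ≈ 252 L/min

Rod-side annular area A_ann = π/4 × (150² − 86.7²) = 11770 mm^2
Q = A × v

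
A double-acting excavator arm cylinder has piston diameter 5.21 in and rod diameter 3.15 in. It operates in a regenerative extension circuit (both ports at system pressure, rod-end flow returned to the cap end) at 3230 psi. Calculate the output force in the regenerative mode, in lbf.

With equal pressure on both faces, forces on the annular region cancel; the net push is pressure × rod cross-section.
Rod cross-section A_rod = π/4 × (3.15 in)² = 7.793 in^2
F = P × A_rod

F ≈ 25200 lbf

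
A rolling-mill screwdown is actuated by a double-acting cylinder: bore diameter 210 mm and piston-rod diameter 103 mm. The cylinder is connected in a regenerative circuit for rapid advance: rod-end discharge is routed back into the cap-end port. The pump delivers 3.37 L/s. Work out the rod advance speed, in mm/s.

v ≈ 404 mm/s

In regeneration the rod-end outflow joins the pump flow into the cap end, so the net volume the pump must supply per unit advance equals the rod cross-section area.
Rod cross-section A_rod = π/4 × (103 mm)² = 8332 mm^2
v = Q_pump / A_rod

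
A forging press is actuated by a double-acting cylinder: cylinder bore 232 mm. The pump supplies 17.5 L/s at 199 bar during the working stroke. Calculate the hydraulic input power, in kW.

W ≈ 348 kW

Hydraulic power = P × Q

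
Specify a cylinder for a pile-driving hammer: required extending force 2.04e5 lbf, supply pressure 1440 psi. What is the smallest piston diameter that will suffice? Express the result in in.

D ≈ 13.4 in

Extension force acts on the full piston face: F = P × (π/4)D².
D = √(4F / (πP)) = √(4 × 2.04e5 lbf / (π × 1440 psi))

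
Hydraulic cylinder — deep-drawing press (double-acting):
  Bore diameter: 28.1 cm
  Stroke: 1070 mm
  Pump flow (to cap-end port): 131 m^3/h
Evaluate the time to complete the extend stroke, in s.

t ≈ 1.82 s

Cap-side area A_cap = π/4 × (28.1 cm)² = 620.2 cm^2
Swept volume V = A × L; t = V / Q = A·L / Q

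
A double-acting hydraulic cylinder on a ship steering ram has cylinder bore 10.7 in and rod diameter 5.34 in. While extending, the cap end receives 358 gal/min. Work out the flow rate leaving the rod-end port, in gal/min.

Cap-side area A_cap = π/4 × (10.7 in)² = 89.92 in^2
Rod-side annular area A_ann = π/4 × (10.7² − 5.34²) = 67.52 in^2
Piston speed v = Q_in/A_cap; rod-end outflow Q_out = v × A_ann = Q_in × A_ann/A_cap.

Q_out ≈ 269 gal/min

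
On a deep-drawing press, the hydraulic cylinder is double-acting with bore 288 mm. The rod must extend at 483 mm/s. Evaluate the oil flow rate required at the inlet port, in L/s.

Q ≈ 31.5 L/s

Cap-side area A_cap = π/4 × (288 mm)² = 65140 mm^2
Q = A × v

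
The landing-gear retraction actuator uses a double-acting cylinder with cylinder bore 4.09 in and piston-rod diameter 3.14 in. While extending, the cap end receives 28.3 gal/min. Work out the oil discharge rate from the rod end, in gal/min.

Q_out ≈ 11.6 gal/min

Cap-side area A_cap = π/4 × (4.09 in)² = 13.14 in^2
Rod-side annular area A_ann = π/4 × (4.09² − 3.14²) = 5.395 in^2
Piston speed v = Q_in/A_cap; rod-end outflow Q_out = v × A_ann = Q_in × A_ann/A_cap.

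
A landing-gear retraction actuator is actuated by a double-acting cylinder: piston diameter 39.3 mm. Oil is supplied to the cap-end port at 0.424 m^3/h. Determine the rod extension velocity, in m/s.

Cap-side area A_cap = π/4 × (39.3 mm)² = 1213 mm^2
v = Q / A

v ≈ 0.0971 m/s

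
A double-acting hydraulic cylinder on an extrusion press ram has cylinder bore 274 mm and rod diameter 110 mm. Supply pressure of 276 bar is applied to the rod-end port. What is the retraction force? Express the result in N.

Rod-side annular area A_ann = π/4 × (274² − 110²) = 49460 mm^2
On retraction the pressure acts on the annular area (bore minus rod).
F = P × A_ann

F ≈ 1.37e6 N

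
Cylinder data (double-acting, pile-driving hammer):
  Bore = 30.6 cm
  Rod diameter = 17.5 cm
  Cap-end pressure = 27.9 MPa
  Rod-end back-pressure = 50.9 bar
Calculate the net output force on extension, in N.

F ≈ 1.80e6 N

Cap-side area A_cap = π/4 × (30.6 cm)² = 735.4 cm^2
Rod-side annular area A_ann = π/4 × (30.6² − 17.5²) = 494.9 cm^2
Net thrust = P_cap·A_cap − P_rod·A_ann = 2.052e6 N − 2.519e5 N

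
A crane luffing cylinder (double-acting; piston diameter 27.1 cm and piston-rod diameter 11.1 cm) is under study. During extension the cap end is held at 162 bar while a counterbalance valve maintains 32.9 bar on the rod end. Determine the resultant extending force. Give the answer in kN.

Cap-side area A_cap = π/4 × (27.1 cm)² = 576.8 cm^2
Rod-side annular area A_ann = π/4 × (27.1² − 11.1²) = 480.0 cm^2
Net thrust = P_cap·A_cap − P_rod·A_ann = 934.4 kN − 157.9 kN

F ≈ 776 kN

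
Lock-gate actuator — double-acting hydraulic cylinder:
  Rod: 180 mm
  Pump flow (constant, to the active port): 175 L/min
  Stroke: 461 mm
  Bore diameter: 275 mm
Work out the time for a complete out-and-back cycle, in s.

t ≈ 14.8 s

Cap-side area A_cap = π/4 × (275 mm)² = 59400 mm^2
Rod-side annular area A_ann = π/4 × (275² − 180²) = 33950 mm^2
t_ext = A_cap·L/Q = 9.388 s
t_ret = A_ann·L/Q = 5.366 s
t_cycle = t_ext + t_ret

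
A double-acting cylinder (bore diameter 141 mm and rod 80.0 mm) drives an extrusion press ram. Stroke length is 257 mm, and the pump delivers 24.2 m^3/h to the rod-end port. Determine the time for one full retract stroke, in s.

t ≈ 0.405 s

Rod-side annular area A_ann = π/4 × (141² − 80.0²) = 10590 mm^2
Swept volume V = A × L; t = V / Q = A·L / Q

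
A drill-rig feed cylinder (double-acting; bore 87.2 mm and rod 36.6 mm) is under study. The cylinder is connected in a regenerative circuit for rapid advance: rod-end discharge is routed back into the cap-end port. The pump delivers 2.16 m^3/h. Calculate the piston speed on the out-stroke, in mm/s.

v ≈ 570 mm/s

In regeneration the rod-end outflow joins the pump flow into the cap end, so the net volume the pump must supply per unit advance equals the rod cross-section area.
Rod cross-section A_rod = π/4 × (36.6 mm)² = 1052 mm^2
v = Q_pump / A_rod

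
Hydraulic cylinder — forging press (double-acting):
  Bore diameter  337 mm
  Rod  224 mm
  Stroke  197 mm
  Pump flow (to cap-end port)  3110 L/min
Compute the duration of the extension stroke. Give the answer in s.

t ≈ 0.339 s

Cap-side area A_cap = π/4 × (337 mm)² = 89200 mm^2
Swept volume V = A × L; t = V / Q = A·L / Q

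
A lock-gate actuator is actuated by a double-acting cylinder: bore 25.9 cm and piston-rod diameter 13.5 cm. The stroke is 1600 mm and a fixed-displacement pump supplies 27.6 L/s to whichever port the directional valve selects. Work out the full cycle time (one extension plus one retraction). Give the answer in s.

Cap-side area A_cap = π/4 × (25.9 cm)² = 526.9 cm^2
Rod-side annular area A_ann = π/4 × (25.9² − 13.5²) = 383.7 cm^2
t_ext = A_cap·L/Q = 3.054 s
t_ret = A_ann·L/Q = 2.224 s
t_cycle = t_ext + t_ret

t ≈ 5.28 s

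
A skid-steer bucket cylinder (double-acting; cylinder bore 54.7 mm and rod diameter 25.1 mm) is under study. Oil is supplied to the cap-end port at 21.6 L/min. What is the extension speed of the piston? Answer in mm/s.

v ≈ 153 mm/s

Cap-side area A_cap = π/4 × (54.7 mm)² = 2350 mm^2
v = Q / A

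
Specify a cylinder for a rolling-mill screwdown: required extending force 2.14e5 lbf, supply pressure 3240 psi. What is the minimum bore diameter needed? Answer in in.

Extension force acts on the full piston face: F = P × (π/4)D².
D = √(4F / (πP)) = √(4 × 2.14e5 lbf / (π × 3240 psi))

D ≈ 9.17 in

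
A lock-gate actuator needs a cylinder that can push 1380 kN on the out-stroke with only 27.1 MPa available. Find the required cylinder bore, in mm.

Extension force acts on the full piston face: F = P × (π/4)D².
D = √(4F / (πP)) = √(4 × 1380 kN / (π × 27.1 MPa))

D ≈ 255 mm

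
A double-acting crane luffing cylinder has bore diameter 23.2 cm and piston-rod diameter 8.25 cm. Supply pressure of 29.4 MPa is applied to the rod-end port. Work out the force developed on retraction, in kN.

Rod-side annular area A_ann = π/4 × (23.2² − 8.25²) = 369.3 cm^2
On retraction the pressure acts on the annular area (bore minus rod).
F = P × A_ann

F ≈ 1090 kN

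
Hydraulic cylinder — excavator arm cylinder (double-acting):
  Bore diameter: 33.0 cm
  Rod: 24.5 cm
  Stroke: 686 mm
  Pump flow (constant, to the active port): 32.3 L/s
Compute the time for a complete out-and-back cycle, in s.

t ≈ 2.63 s

Cap-side area A_cap = π/4 × (33.0 cm)² = 855.3 cm^2
Rod-side annular area A_ann = π/4 × (33.0² − 24.5²) = 383.9 cm^2
t_ext = A_cap·L/Q = 1.817 s
t_ret = A_ann·L/Q = 0.8153 s
t_cycle = t_ext + t_ret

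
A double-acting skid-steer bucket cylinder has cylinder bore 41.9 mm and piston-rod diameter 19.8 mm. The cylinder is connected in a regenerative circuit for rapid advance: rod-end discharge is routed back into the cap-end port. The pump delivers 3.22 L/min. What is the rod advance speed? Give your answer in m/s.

v ≈ 0.174 m/s

In regeneration the rod-end outflow joins the pump flow into the cap end, so the net volume the pump must supply per unit advance equals the rod cross-section area.
Rod cross-section A_rod = π/4 × (19.8 mm)² = 307.9 mm^2
v = Q_pump / A_rod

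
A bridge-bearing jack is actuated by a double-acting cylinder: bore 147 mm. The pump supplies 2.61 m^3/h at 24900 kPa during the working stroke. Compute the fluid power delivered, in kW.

Hydraulic power = P × Q

W ≈ 18.1 kW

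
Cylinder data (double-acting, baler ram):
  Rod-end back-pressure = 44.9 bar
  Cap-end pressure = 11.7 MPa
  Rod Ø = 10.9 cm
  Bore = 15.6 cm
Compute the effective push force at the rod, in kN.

F ≈ 180 kN

Cap-side area A_cap = π/4 × (15.6 cm)² = 191.1 cm^2
Rod-side annular area A_ann = π/4 × (15.6² − 10.9²) = 97.82 cm^2
Net thrust = P_cap·A_cap − P_rod·A_ann = 223.6 kN − 43.92 kN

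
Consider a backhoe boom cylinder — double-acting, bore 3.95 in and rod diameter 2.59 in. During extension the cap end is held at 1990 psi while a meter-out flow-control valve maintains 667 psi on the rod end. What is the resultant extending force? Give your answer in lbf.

Cap-side area A_cap = π/4 × (3.95 in)² = 12.25 in^2
Rod-side annular area A_ann = π/4 × (3.95² − 2.59²) = 6.986 in^2
Net thrust = P_cap·A_cap − P_rod·A_ann = 24390 lbf − 4659 lbf

F ≈ 19700 lbf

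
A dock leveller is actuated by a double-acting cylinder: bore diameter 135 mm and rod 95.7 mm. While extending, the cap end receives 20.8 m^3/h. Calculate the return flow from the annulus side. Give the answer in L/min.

Q_out ≈ 172 L/min

Cap-side area A_cap = π/4 × (135 mm)² = 14310 mm^2
Rod-side annular area A_ann = π/4 × (135² − 95.7²) = 7121 mm^2
Piston speed v = Q_in/A_cap; rod-end outflow Q_out = v × A_ann = Q_in × A_ann/A_cap.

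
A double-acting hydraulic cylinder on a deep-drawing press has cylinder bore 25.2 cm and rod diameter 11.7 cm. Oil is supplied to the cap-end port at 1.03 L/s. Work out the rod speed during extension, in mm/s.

Cap-side area A_cap = π/4 × (25.2 cm)² = 498.8 cm^2
v = Q / A

v ≈ 20.7 mm/s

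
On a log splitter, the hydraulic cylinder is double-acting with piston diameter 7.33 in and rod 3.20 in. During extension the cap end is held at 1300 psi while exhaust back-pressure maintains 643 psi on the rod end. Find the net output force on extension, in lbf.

Cap-side area A_cap = π/4 × (7.33 in)² = 42.20 in^2
Rod-side annular area A_ann = π/4 × (7.33² − 3.20²) = 34.16 in^2
Net thrust = P_cap·A_cap − P_rod·A_ann = 54860 lbf − 21960 lbf

F ≈ 32900 lbf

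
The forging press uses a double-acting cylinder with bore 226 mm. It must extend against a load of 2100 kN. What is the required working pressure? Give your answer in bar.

Cap-side area A_cap = π/4 × (226 mm)² = 40110 mm^2
P = F / A = 2100 kN / A

P ≈ 523 bar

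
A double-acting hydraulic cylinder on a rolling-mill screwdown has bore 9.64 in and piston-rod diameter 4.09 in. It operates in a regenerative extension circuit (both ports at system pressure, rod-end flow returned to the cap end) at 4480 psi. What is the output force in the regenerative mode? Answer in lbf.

With equal pressure on both faces, forces on the annular region cancel; the net push is pressure × rod cross-section.
Rod cross-section A_rod = π/4 × (4.09 in)² = 13.14 in^2
F = P × A_rod

F ≈ 58900 lbf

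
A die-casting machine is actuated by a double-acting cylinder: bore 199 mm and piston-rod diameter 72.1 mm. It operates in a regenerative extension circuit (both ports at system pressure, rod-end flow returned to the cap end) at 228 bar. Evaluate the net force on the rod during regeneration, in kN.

With equal pressure on both faces, forces on the annular region cancel; the net push is pressure × rod cross-section.
Rod cross-section A_rod = π/4 × (72.1 mm)² = 4083 mm^2
F = P × A_rod

F ≈ 93.1 kN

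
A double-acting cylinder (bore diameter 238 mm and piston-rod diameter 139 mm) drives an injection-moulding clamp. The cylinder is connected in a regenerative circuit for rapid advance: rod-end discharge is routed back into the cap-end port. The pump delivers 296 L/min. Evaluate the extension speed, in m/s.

In regeneration the rod-end outflow joins the pump flow into the cap end, so the net volume the pump must supply per unit advance equals the rod cross-section area.
Rod cross-section A_rod = π/4 × (139 mm)² = 15170 mm^2
v = Q_pump / A_rod

v ≈ 0.325 m/s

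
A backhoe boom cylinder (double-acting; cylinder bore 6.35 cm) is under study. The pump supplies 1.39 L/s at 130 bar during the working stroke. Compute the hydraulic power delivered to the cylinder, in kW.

Hydraulic power = P × Q

W ≈ 18.1 kW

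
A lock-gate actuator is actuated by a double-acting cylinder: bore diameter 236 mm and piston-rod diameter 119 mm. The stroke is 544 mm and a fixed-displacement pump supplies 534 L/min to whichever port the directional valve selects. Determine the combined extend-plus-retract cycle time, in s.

Cap-side area A_cap = π/4 × (236 mm)² = 43740 mm^2
Rod-side annular area A_ann = π/4 × (236² − 119²) = 32620 mm^2
t_ext = A_cap·L/Q = 2.674 s
t_ret = A_ann·L/Q = 1.994 s
t_cycle = t_ext + t_ret

t ≈ 4.67 s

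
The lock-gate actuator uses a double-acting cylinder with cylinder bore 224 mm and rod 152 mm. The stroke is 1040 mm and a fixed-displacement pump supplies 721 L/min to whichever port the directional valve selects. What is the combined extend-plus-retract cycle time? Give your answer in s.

Cap-side area A_cap = π/4 × (224 mm)² = 39410 mm^2
Rod-side annular area A_ann = π/4 × (224² − 152²) = 21260 mm^2
t_ext = A_cap·L/Q = 3.411 s
t_ret = A_ann·L/Q = 1.840 s
t_cycle = t_ext + t_ret

t ≈ 5.25 s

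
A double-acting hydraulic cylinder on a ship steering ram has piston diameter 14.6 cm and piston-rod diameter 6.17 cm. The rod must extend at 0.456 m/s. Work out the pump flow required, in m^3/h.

Q ≈ 27.5 m^3/h

Cap-side area A_cap = π/4 × (14.6 cm)² = 167.4 cm^2
Q = A × v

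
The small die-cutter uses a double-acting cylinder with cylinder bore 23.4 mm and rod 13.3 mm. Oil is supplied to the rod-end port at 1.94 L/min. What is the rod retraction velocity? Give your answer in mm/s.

Rod-side annular area A_ann = π/4 × (23.4² − 13.3²) = 291.1 mm^2
Flow into the rod-end port fills the annular volume.
v = Q / A

v ≈ 111 mm/s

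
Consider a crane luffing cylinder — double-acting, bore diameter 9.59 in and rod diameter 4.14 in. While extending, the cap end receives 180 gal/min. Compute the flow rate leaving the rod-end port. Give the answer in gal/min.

Cap-side area A_cap = π/4 × (9.59 in)² = 72.23 in^2
Rod-side annular area A_ann = π/4 × (9.59² − 4.14²) = 58.77 in^2
Piston speed v = Q_in/A_cap; rod-end outflow Q_out = v × A_ann = Q_in × A_ann/A_cap.

Q_out ≈ 146 gal/min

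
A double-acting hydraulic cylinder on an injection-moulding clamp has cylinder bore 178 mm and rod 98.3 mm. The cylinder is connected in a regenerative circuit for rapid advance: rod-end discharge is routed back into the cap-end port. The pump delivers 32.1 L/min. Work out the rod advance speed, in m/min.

v ≈ 4.23 m/min

In regeneration the rod-end outflow joins the pump flow into the cap end, so the net volume the pump must supply per unit advance equals the rod cross-section area.
Rod cross-section A_rod = π/4 × (98.3 mm)² = 7589 mm^2
v = Q_pump / A_rod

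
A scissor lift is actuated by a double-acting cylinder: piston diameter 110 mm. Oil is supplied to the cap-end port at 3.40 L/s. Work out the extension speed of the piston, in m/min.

v ≈ 21.5 m/min

Cap-side area A_cap = π/4 × (110 mm)² = 9503 mm^2
v = Q / A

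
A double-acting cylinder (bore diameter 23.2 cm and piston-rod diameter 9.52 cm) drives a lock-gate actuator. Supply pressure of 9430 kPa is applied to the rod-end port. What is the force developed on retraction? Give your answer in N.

F ≈ 3.32e5 N

Rod-side annular area A_ann = π/4 × (23.2² − 9.52²) = 351.6 cm^2
On retraction the pressure acts on the annular area (bore minus rod).
F = P × A_ann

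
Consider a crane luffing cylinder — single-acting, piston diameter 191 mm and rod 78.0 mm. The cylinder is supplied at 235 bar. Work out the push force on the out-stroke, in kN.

Cap-side area A_cap = π/4 × (191 mm)² = 28650 mm^2
F = P × A_cap = 235 bar × A_cap

F ≈ 673 kN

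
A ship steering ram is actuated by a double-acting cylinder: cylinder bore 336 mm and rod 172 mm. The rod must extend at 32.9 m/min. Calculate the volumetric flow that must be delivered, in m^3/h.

Cap-side area A_cap = π/4 × (336 mm)² = 88670 mm^2
Q = A × v

Q ≈ 175 m^3/h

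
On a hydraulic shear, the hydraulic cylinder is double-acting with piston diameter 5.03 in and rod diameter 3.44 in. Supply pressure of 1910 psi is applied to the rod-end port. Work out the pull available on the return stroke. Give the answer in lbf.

Rod-side annular area A_ann = π/4 × (5.03² − 3.44²) = 10.58 in^2
On retraction the pressure acts on the annular area (bore minus rod).
F = P × A_ann

F ≈ 20200 lbf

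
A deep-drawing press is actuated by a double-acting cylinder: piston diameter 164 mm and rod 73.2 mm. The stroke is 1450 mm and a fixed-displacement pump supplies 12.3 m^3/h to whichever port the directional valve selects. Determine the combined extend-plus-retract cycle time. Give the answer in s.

Cap-side area A_cap = π/4 × (164 mm)² = 21120 mm^2
Rod-side annular area A_ann = π/4 × (164² − 73.2²) = 16920 mm^2
t_ext = A_cap·L/Q = 8.965 s
t_ret = A_ann·L/Q = 7.179 s
t_cycle = t_ext + t_ret

t ≈ 16.1 s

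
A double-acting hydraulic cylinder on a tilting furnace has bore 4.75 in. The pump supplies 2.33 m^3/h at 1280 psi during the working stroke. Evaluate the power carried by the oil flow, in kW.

W ≈ 5.71 kW

Hydraulic power = P × Q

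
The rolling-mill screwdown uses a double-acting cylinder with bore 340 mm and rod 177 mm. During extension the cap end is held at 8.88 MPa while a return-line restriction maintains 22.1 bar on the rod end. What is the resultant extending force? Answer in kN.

F ≈ 660 kN

Cap-side area A_cap = π/4 × (340 mm)² = 90790 mm^2
Rod-side annular area A_ann = π/4 × (340² − 177²) = 66190 mm^2
Net thrust = P_cap·A_cap − P_rod·A_ann = 806.2 kN − 146.3 kN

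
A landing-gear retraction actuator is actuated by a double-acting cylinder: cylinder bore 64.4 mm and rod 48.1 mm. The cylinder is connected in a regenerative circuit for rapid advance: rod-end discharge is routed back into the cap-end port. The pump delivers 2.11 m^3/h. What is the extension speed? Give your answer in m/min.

In regeneration the rod-end outflow joins the pump flow into the cap end, so the net volume the pump must supply per unit advance equals the rod cross-section area.
Rod cross-section A_rod = π/4 × (48.1 mm)² = 1817 mm^2
v = Q_pump / A_rod

v ≈ 19.4 m/min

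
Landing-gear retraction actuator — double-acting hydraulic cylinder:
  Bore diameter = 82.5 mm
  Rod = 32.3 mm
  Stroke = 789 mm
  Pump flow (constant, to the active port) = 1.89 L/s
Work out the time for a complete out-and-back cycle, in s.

t ≈ 4.12 s

Cap-side area A_cap = π/4 × (82.5 mm)² = 5346 mm^2
Rod-side annular area A_ann = π/4 × (82.5² − 32.3²) = 4526 mm^2
t_ext = A_cap·L/Q = 2.232 s
t_ret = A_ann·L/Q = 1.890 s
t_cycle = t_ext + t_ret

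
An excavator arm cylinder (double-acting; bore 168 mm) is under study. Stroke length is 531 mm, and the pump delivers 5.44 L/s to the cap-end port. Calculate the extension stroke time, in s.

t ≈ 2.16 s

Cap-side area A_cap = π/4 × (168 mm)² = 22170 mm^2
Swept volume V = A × L; t = V / Q = A·L / Q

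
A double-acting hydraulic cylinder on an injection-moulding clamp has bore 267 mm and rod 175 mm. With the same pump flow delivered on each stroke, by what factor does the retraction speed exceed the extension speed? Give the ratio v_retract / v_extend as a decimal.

v_ret/v_ext ≈ 1.75

Cap-side area A_cap = π/4 × (267 mm)² = 55990 mm^2
Rod-side annular area A_ann = π/4 × (267² − 175²) = 31940 mm^2
For equal Q, v ∝ 1/A, so v_ret/v_ext = A_cap/A_ann.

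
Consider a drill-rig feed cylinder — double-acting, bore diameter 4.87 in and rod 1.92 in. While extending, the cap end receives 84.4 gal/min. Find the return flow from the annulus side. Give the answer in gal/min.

Cap-side area A_cap = π/4 × (4.87 in)² = 18.63 in^2
Rod-side annular area A_ann = π/4 × (4.87² − 1.92²) = 15.73 in^2
Piston speed v = Q_in/A_cap; rod-end outflow Q_out = v × A_ann = Q_in × A_ann/A_cap.

Q_out ≈ 71.3 gal/min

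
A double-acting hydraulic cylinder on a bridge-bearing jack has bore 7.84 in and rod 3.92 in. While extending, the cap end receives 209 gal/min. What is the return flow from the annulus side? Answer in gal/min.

Cap-side area A_cap = π/4 × (7.84 in)² = 48.27 in^2
Rod-side annular area A_ann = π/4 × (7.84² − 3.92²) = 36.21 in^2
Piston speed v = Q_in/A_cap; rod-end outflow Q_out = v × A_ann = Q_in × A_ann/A_cap.

Q_out ≈ 157 gal/min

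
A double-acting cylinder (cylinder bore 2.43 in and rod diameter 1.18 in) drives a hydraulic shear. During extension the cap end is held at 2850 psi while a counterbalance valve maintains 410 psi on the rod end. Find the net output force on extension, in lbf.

Cap-side area A_cap = π/4 × (2.43 in)² = 4.638 in^2
Rod-side annular area A_ann = π/4 × (2.43² − 1.18²) = 3.544 in^2
Net thrust = P_cap·A_cap − P_rod·A_ann = 13220 lbf − 1453 lbf

F ≈ 11800 lbf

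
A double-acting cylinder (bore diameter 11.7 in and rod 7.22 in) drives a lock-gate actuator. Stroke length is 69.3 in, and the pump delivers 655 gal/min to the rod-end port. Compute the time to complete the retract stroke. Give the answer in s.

t ≈ 1.83 s

Rod-side annular area A_ann = π/4 × (11.7² − 7.22²) = 66.57 in^2
Swept volume V = A × L; t = V / Q = A·L / Q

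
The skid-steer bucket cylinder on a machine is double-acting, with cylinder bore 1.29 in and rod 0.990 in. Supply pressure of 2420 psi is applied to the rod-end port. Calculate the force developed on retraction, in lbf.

Rod-side annular area A_ann = π/4 × (1.29² − 0.990²) = 0.5372 in^2
On retraction the pressure acts on the annular area (bore minus rod).
F = P × A_ann

F ≈ 1300 lbf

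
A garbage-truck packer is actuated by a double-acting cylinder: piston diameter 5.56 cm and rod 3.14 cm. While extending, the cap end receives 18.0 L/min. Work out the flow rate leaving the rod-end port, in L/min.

Cap-side area A_cap = π/4 × (5.56 cm)² = 24.28 cm^2
Rod-side annular area A_ann = π/4 × (5.56² − 3.14²) = 16.54 cm^2
Piston speed v = Q_in/A_cap; rod-end outflow Q_out = v × A_ann = Q_in × A_ann/A_cap.

Q_out ≈ 12.3 L/min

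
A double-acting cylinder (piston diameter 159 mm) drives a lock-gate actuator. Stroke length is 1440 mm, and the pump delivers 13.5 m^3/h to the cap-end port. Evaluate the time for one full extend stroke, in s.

t ≈ 7.62 s

Cap-side area A_cap = π/4 × (159 mm)² = 19860 mm^2
Swept volume V = A × L; t = V / Q = A·L / Q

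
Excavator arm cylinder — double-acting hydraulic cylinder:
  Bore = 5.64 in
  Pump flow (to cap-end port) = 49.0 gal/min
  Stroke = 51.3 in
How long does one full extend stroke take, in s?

t ≈ 6.79 s

Cap-side area A_cap = π/4 × (5.64 in)² = 24.98 in^2
Swept volume V = A × L; t = V / Q = A·L / Q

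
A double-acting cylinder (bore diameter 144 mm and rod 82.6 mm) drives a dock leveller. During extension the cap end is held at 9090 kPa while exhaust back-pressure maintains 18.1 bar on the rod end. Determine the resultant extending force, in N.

F ≈ 1.28e5 N

Cap-side area A_cap = π/4 × (144 mm)² = 16290 mm^2
Rod-side annular area A_ann = π/4 × (144² − 82.6²) = 10930 mm^2
Net thrust = P_cap·A_cap − P_rod·A_ann = 1.480e5 N − 19780 N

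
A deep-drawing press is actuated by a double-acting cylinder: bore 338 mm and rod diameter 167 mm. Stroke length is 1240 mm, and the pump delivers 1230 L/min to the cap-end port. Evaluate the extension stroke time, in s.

t ≈ 5.43 s

Cap-side area A_cap = π/4 × (338 mm)² = 89730 mm^2
Swept volume V = A × L; t = V / Q = A·L / Q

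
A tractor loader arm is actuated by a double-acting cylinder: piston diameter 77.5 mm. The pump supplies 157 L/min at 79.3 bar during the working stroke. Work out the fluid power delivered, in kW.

W ≈ 20.8 kW

Hydraulic power = P × Q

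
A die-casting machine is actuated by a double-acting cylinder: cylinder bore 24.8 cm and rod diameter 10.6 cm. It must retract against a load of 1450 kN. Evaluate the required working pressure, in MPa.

P ≈ 36.7 MPa

Rod-side annular area A_ann = π/4 × (24.8² − 10.6²) = 394.8 cm^2
Retraction: pressure acts on the annular area.
P = F / A = 1450 kN / A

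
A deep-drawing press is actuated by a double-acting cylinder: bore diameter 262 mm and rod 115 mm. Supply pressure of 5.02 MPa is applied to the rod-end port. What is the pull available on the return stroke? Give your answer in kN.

Rod-side annular area A_ann = π/4 × (262² − 115²) = 43530 mm^2
On retraction the pressure acts on the annular area (bore minus rod).
F = P × A_ann

F ≈ 219 kN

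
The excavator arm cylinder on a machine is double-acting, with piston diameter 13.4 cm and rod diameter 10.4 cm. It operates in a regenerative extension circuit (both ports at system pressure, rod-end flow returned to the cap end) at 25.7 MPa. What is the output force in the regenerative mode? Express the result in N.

With equal pressure on both faces, forces on the annular region cancel; the net push is pressure × rod cross-section.
Rod cross-section A_rod = π/4 × (10.4 cm)² = 84.95 cm^2
F = P × A_rod

F ≈ 2.18e5 N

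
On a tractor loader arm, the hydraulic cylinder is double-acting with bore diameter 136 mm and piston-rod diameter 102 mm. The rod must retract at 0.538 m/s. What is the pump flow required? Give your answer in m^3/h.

Q ≈ 12.3 m^3/h

Rod-side annular area A_ann = π/4 × (136² − 102²) = 6355 mm^2
Q = A × v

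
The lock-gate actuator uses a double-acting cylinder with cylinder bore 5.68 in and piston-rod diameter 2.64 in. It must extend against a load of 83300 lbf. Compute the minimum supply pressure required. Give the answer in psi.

P ≈ 3290 psi

Cap-side area A_cap = π/4 × (5.68 in)² = 25.34 in^2
P = F / A = 83300 lbf / A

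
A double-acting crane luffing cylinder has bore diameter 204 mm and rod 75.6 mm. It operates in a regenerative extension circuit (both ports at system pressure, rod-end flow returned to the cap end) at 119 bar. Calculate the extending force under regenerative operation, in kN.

F ≈ 53.4 kN

With equal pressure on both faces, forces on the annular region cancel; the net push is pressure × rod cross-section.
Rod cross-section A_rod = π/4 × (75.6 mm)² = 4489 mm^2
F = P × A_rod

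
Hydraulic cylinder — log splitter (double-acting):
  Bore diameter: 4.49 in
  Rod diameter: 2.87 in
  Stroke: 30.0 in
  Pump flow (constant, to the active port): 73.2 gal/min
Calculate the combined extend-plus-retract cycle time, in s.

t ≈ 2.68 s

Cap-side area A_cap = π/4 × (4.49 in)² = 15.83 in^2
Rod-side annular area A_ann = π/4 × (4.49² − 2.87²) = 9.364 in^2
t_ext = A_cap·L/Q = 1.686 s
t_ret = A_ann·L/Q = 0.9969 s
t_cycle = t_ext + t_ret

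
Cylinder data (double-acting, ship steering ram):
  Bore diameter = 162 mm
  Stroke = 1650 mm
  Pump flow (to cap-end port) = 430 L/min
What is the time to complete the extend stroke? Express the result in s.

t ≈ 4.75 s

Cap-side area A_cap = π/4 × (162 mm)² = 20610 mm^2
Swept volume V = A × L; t = V / Q = A·L / Q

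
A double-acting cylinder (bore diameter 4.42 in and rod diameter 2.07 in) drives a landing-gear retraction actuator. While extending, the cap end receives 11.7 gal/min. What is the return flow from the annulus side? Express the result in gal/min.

Cap-side area A_cap = π/4 × (4.42 in)² = 15.34 in^2
Rod-side annular area A_ann = π/4 × (4.42² − 2.07²) = 11.98 in^2
Piston speed v = Q_in/A_cap; rod-end outflow Q_out = v × A_ann = Q_in × A_ann/A_cap.

Q_out ≈ 9.13 gal/min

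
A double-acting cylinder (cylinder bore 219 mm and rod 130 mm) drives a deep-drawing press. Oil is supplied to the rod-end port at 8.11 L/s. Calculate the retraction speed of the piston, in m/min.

Rod-side annular area A_ann = π/4 × (219² − 130²) = 24400 mm^2
Flow into the rod-end port fills the annular volume.
v = Q / A

v ≈ 19.9 m/min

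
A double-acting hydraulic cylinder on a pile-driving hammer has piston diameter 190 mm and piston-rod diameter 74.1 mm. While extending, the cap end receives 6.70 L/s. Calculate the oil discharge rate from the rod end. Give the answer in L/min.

Q_out ≈ 341 L/min

Cap-side area A_cap = π/4 × (190 mm)² = 28350 mm^2
Rod-side annular area A_ann = π/4 × (190² − 74.1²) = 24040 mm^2
Piston speed v = Q_in/A_cap; rod-end outflow Q_out = v × A_ann = Q_in × A_ann/A_cap.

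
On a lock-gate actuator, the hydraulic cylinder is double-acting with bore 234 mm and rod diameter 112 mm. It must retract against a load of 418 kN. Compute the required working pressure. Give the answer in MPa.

P ≈ 12.6 MPa

Rod-side annular area A_ann = π/4 × (234² − 112²) = 33150 mm^2
Retraction: pressure acts on the annular area.
P = F / A = 418 kN / A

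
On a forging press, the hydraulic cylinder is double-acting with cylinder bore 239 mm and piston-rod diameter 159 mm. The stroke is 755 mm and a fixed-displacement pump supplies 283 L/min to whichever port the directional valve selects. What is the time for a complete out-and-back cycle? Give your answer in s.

Cap-side area A_cap = π/4 × (239 mm)² = 44860 mm^2
Rod-side annular area A_ann = π/4 × (239² − 159²) = 25010 mm^2
t_ext = A_cap·L/Q = 7.181 s
t_ret = A_ann·L/Q = 4.003 s
t_cycle = t_ext + t_ret

t ≈ 11.2 s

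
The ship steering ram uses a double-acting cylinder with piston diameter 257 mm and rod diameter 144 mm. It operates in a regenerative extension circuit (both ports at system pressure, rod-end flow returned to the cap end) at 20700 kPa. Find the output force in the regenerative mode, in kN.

With equal pressure on both faces, forces on the annular region cancel; the net push is pressure × rod cross-section.
Rod cross-section A_rod = π/4 × (144 mm)² = 16290 mm^2
F = P × A_rod

F ≈ 337 kN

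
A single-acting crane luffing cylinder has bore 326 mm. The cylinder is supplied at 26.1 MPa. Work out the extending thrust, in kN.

Cap-side area A_cap = π/4 × (326 mm)² = 83470 mm^2
F = P × A_cap = 26.1 MPa × A_cap

F ≈ 2180 kN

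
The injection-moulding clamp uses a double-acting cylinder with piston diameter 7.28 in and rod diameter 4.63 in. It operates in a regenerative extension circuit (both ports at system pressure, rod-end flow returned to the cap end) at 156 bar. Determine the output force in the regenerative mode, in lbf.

F ≈ 38100 lbf

With equal pressure on both faces, forces on the annular region cancel; the net push is pressure × rod cross-section.
Rod cross-section A_rod = π/4 × (4.63 in)² = 16.84 in^2
F = P × A_rod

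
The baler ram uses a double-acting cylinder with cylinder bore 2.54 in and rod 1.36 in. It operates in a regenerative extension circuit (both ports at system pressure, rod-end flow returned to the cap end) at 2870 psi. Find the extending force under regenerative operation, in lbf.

With equal pressure on both faces, forces on the annular region cancel; the net push is pressure × rod cross-section.
Rod cross-section A_rod = π/4 × (1.36 in)² = 1.453 in^2
F = P × A_rod

F ≈ 4170 lbf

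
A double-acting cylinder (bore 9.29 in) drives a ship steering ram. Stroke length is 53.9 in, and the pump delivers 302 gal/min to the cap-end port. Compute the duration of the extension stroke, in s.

t ≈ 3.14 s

Cap-side area A_cap = π/4 × (9.29 in)² = 67.78 in^2
Swept volume V = A × L; t = V / Q = A·L / Q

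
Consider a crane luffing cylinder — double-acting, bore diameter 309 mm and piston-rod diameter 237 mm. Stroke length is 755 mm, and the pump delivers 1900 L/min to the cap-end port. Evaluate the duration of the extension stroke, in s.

t ≈ 1.79 s

Cap-side area A_cap = π/4 × (309 mm)² = 74990 mm^2
Swept volume V = A × L; t = V / Q = A·L / Q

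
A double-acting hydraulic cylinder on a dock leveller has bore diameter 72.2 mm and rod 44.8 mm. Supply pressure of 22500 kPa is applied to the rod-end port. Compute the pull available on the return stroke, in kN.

Rod-side annular area A_ann = π/4 × (72.2² − 44.8²) = 2518 mm^2
On retraction the pressure acts on the annular area (bore minus rod).
F = P × A_ann

F ≈ 56.7 kN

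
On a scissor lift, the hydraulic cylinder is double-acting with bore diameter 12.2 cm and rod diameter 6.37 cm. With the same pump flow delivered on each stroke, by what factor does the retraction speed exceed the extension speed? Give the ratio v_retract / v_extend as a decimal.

Cap-side area A_cap = π/4 × (12.2 cm)² = 116.9 cm^2
Rod-side annular area A_ann = π/4 × (12.2² − 6.37²) = 85.03 cm^2
For equal Q, v ∝ 1/A, so v_ret/v_ext = A_cap/A_ann.

v_ret/v_ext ≈ 1.37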